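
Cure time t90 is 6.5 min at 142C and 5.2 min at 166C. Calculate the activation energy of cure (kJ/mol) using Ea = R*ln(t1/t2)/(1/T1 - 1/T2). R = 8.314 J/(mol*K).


T1 = 415.15 K, T2 = 439.15 K
1/T1 - 1/T2 = 1.3164e-04
ln(t1/t2) = ln(6.5/5.2) = 0.2231
Ea = 8.314 * 0.2231 / 1.3164e-04 = 14092.9220 J/mol
Ea = 14.09 kJ/mol

14.09 kJ/mol


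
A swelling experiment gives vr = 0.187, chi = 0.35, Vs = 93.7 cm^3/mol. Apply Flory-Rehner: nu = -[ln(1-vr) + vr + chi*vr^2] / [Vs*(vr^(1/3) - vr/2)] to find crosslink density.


ln(1 - vr) = ln(1 - 0.187) = -0.2070
Numerator = -((-0.2070) + 0.187 + 0.35 * 0.187^2) = 0.0078
Denominator = 93.7 * (0.187^(1/3) - 0.187/2) = 44.8212
nu = 0.0078 / 44.8212 = 1.7369e-04 mol/cm^3

1.7369e-04 mol/cm^3


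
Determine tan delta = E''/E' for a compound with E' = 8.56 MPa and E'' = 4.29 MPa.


tan delta = E'' / E'
= 4.29 / 8.56
= 0.5012

tan delta = 0.5012


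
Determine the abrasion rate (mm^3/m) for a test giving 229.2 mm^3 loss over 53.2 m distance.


Rate = volume_loss / distance
= 229.2 / 53.2
= 4.308 mm^3/m

4.308 mm^3/m


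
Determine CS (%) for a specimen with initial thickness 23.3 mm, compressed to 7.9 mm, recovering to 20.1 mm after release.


CS = (t0 - recovered) / (t0 - ts) * 100
= (23.3 - 20.1) / (23.3 - 7.9) * 100
= 3.2 / 15.4 * 100
= 20.8%

20.8%


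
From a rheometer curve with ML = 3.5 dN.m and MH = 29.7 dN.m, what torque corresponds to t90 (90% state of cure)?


M90 = ML + 0.9 * (MH - ML)
M90 = 3.5 + 0.9 * (29.7 - 3.5)
M90 = 3.5 + 0.9 * 26.2
M90 = 27.08 dN.m

27.08 dN.m


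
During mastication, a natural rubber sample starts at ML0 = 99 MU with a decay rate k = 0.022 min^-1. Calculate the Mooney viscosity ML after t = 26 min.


ML = ML0 * exp(-k * t)
ML = 99 * exp(-0.022 * 26)
ML = 99 * 0.5644
ML = 55.88 MU

55.88 MU


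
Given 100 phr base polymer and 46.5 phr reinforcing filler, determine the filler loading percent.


Filler % = filler / (rubber + filler) * 100
= 46.5 / (100 + 46.5) * 100
= 46.5 / 146.5 * 100
= 31.74%

31.74%


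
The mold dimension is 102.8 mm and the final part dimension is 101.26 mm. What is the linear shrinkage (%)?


Shrinkage = (mold - part) / mold * 100
= (102.8 - 101.26) / 102.8 * 100
= 1.54 / 102.8 * 100
= 1.5%

1.5%


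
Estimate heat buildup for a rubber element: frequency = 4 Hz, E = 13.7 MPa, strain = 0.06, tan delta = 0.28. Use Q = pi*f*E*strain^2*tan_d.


Q = pi * f * E * strain^2 * tan_d
= pi * 4 * 13.7 * 0.06^2 * 0.28
= pi * 4 * 13.7 * 0.0036 * 0.28
= 0.1735

Q = 0.1735


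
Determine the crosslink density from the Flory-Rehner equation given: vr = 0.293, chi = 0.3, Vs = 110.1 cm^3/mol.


ln(1 - vr) = ln(1 - 0.293) = -0.3467
Numerator = -((-0.3467) + 0.293 + 0.3 * 0.293^2) = 0.0280
Denominator = 110.1 * (0.293^(1/3) - 0.293/2) = 56.9971
nu = 0.0280 / 56.9971 = 4.9072e-04 mol/cm^3

4.9072e-04 mol/cm^3


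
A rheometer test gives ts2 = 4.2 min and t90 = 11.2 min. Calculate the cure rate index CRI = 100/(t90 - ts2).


CRI = 100 / (t90 - ts2)
= 100 / (11.2 - 4.2)
= 100 / 7.0
= 14.29 min^-1

14.29 min^-1


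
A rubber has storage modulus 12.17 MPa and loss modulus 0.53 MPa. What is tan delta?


tan delta = E'' / E'
= 0.53 / 12.17
= 0.0435

tan delta = 0.0435


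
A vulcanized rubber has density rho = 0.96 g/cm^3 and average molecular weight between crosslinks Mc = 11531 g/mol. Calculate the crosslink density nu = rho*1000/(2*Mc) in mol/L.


nu = rho * 1000 / (2 * Mc)
nu = 0.96 * 1000 / (2 * 11531)
nu = 960.0 / 23062
nu = 0.0416 mol/L

0.0416 mol/L


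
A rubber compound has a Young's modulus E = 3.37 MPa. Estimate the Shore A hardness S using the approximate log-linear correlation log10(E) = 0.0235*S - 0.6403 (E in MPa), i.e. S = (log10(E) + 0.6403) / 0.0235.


log10(E) = 0.0235*S - 0.6403  =>  S = (log10(E) + 0.6403) / 0.0235
log10(3.37) = 0.527630
S = (0.527630 + 0.6403) / 0.0235 = 1.167930 / 0.0235
S = 49.7

Shore A = 49.7


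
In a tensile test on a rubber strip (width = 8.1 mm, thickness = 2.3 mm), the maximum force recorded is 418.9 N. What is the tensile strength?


Area = width * thickness = 8.1 * 2.3 = 18.63 mm^2
TS = force / area = 418.9 / 18.63 = 22.49 MPa

22.49 MPa


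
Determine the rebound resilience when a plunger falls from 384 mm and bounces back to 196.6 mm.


Resilience = h_rebound / h_drop * 100
= 196.6 / 384 * 100
= 51.2%

51.2%


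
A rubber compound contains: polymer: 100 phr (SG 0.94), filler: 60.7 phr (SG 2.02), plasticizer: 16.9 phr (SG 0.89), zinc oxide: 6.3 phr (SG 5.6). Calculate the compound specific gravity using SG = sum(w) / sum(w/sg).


Sum of weights = 183.9
Volume contributions:
  polymer: 100/0.94 = 106.3830
  filler: 60.7/2.02 = 30.0495
  plasticizer: 16.9/0.89 = 18.9888
  zinc oxide: 6.3/5.6 = 1.1250
Sum of volumes = 156.5462
SG = 183.9 / 156.5462 = 1.175

SG = 1.175


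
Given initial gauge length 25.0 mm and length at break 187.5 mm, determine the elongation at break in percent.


Elongation = (Lf - L0) / L0 * 100
= (187.5 - 25.0) / 25.0 * 100
= 162.5 / 25.0 * 100
= 650.0%

650.0%


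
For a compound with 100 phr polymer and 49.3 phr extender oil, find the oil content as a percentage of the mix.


Oil % = oil / (100 + oil) * 100
= 49.3 / (100 + 49.3) * 100
= 49.3 / 149.3 * 100
= 33.02%

33.02%


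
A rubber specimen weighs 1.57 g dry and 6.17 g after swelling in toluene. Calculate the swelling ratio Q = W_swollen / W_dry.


Q = W_swollen / W_dry
Q = 6.17 / 1.57
Q = 3.93

Q = 3.93


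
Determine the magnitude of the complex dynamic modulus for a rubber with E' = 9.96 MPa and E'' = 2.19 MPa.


|E*| = sqrt(E'^2 + E''^2)
= sqrt(9.96^2 + 2.19^2)
= sqrt(99.2016 + 4.7961)
= 10.198 MPa

10.198 MPa


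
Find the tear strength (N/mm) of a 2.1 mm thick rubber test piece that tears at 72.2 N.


Tear strength = force / thickness
= 72.2 / 2.1
= 34.38 N/mm

34.38 N/mm


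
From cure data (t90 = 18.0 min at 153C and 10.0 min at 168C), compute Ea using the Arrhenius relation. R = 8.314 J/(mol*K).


T1 = 426.15 K, T2 = 441.15 K
1/T1 - 1/T2 = 7.9789e-05
ln(t1/t2) = ln(18.0/10.0) = 0.5878
Ea = 8.314 * 0.5878 / 7.9789e-05 = 61247.3449 J/mol
Ea = 61.25 kJ/mol

61.25 kJ/mol


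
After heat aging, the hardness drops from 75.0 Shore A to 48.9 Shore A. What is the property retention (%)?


Retention = aged / original * 100
= 48.9 / 75.0 * 100
= 65.2%

65.2%


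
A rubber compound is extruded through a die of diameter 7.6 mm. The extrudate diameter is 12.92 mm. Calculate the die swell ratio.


Die swell ratio = D_extrudate / D_die
= 12.92 / 7.6
= 1.7

Die swell = 1.7


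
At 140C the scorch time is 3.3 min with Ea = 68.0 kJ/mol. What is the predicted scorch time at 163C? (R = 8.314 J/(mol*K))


Convert temperatures: T1 = 140 + 273.15 = 413.15 K, T2 = 163 + 273.15 = 436.15 K
ts2_new = 3.3 * exp(68000 / 8.314 * (1/436.15 - 1/413.15))
1/T2 - 1/T1 = -1.2764e-04
ts2_new = 1.16 min

1.16 min


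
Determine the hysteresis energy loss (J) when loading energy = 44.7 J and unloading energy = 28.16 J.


Hysteresis loss = loading - unloading
= 44.7 - 28.16
= 16.54 J

16.54 J


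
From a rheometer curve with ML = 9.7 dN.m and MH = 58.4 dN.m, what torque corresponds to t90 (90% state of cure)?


M90 = ML + 0.9 * (MH - ML)
M90 = 9.7 + 0.9 * (58.4 - 9.7)
M90 = 9.7 + 0.9 * 48.7
M90 = 53.53 dN.m

53.53 dN.m


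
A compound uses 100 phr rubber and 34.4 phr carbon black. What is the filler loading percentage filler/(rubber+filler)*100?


Filler % = filler / (rubber + filler) * 100
= 34.4 / (100 + 34.4) * 100
= 34.4 / 134.4 * 100
= 25.6%

25.6%


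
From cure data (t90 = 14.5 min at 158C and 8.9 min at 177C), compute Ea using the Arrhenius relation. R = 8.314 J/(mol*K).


T1 = 431.15 K, T2 = 450.15 K
1/T1 - 1/T2 = 9.7897e-05
ln(t1/t2) = ln(14.5/8.9) = 0.4881
Ea = 8.314 * 0.4881 / 9.7897e-05 = 41452.2906 J/mol
Ea = 41.45 kJ/mol

41.45 kJ/mol


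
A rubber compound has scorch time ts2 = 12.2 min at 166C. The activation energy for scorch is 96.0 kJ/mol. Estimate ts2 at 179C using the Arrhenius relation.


Convert temperatures: T1 = 166 + 273.15 = 439.15 K, T2 = 179 + 273.15 = 452.15 K
ts2_new = 12.2 * exp(96000 / 8.314 * (1/452.15 - 1/439.15))
1/T2 - 1/T1 = -6.5471e-05
ts2_new = 5.73 min

5.73 min


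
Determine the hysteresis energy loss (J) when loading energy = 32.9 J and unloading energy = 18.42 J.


Hysteresis loss = loading - unloading
= 32.9 - 18.42
= 14.48 J

14.48 J


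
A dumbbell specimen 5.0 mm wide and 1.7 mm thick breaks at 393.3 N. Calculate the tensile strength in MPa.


Area = width * thickness = 5.0 * 1.7 = 8.5 mm^2
TS = force / area = 393.3 / 8.5 = 46.27 MPa

46.27 MPa


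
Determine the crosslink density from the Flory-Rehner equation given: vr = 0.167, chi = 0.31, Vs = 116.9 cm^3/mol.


ln(1 - vr) = ln(1 - 0.167) = -0.1827
Numerator = -((-0.1827) + 0.167 + 0.31 * 0.167^2) = 0.0071
Denominator = 116.9 * (0.167^(1/3) - 0.167/2) = 54.6143
nu = 0.0071 / 54.6143 = 1.2956e-04 mol/cm^3

1.2956e-04 mol/cm^3


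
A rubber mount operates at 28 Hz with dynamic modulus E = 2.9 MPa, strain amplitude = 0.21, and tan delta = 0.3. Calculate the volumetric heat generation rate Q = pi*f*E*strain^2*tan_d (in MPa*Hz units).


Q = pi * f * E * strain^2 * tan_d
= pi * 28 * 2.9 * 0.21^2 * 0.3
= pi * 28 * 2.9 * 0.0441 * 0.3
= 3.3749

Q = 3.3749


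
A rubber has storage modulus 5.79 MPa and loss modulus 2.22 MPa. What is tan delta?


tan delta = E'' / E'
= 2.22 / 5.79
= 0.3834

tan delta = 0.3834


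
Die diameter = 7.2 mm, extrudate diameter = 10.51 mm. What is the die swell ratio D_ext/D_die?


Die swell ratio = D_extrudate / D_die
= 10.51 / 7.2
= 1.46

Die swell = 1.46


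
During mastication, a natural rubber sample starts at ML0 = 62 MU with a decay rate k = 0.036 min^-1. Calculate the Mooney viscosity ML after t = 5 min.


ML = ML0 * exp(-k * t)
ML = 62 * exp(-0.036 * 5)
ML = 62 * 0.8353
ML = 51.79 MU

51.79 MU


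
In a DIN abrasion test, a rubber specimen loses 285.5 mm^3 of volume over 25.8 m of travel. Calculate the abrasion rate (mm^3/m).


Rate = volume_loss / distance
= 285.5 / 25.8
= 11.066 mm^3/m

11.066 mm^3/m


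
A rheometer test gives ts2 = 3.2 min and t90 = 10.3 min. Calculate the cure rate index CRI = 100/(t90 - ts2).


CRI = 100 / (t90 - ts2)
= 100 / (10.3 - 3.2)
= 100 / 7.1
= 14.08 min^-1

14.08 min^-1


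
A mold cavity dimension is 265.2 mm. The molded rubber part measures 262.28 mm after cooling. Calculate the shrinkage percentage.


Shrinkage = (mold - part) / mold * 100
= (265.2 - 262.28) / 265.2 * 100
= 2.92 / 265.2 * 100
= 1.1%

1.1%


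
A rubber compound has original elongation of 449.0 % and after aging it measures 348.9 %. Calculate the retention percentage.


Retention = aged / original * 100
= 348.9 / 449.0 * 100
= 77.7%

77.7%


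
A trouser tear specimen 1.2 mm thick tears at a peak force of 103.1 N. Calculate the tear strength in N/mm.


Tear strength = force / thickness
= 103.1 / 1.2
= 85.92 N/mm

85.92 N/mm


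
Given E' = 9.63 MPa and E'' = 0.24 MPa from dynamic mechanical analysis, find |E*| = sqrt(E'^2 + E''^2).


|E*| = sqrt(E'^2 + E''^2)
= sqrt(9.63^2 + 0.24^2)
= sqrt(92.7369 + 0.0576)
= 9.633 MPa

9.633 MPa


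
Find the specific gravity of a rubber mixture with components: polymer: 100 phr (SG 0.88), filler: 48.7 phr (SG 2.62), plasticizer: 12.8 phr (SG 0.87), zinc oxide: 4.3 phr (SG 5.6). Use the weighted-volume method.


Sum of weights = 165.8
Volume contributions:
  polymer: 100/0.88 = 113.6364
  filler: 48.7/2.62 = 18.5878
  plasticizer: 12.8/0.87 = 14.7126
  zinc oxide: 4.3/5.6 = 0.7679
Sum of volumes = 147.7047
SG = 165.8 / 147.7047 = 1.123

SG = 1.123


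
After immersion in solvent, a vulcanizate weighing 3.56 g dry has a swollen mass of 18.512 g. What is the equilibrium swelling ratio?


Q = W_swollen / W_dry
Q = 18.512 / 3.56
Q = 5.2

Q = 5.2


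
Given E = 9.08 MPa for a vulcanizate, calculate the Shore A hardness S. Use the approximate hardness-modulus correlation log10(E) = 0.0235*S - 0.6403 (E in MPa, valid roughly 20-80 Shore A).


log10(E) = 0.0235*S - 0.6403  =>  S = (log10(E) + 0.6403) / 0.0235
log10(9.08) = 0.958086
S = (0.958086 + 0.6403) / 0.0235 = 1.598386 / 0.0235
S = 68.0

Shore A = 68.0


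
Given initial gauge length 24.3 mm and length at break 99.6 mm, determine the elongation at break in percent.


Elongation = (Lf - L0) / L0 * 100
= (99.6 - 24.3) / 24.3 * 100
= 75.3 / 24.3 * 100
= 309.9%

309.9%


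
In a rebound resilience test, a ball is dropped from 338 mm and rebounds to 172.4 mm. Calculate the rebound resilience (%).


Resilience = h_rebound / h_drop * 100
= 172.4 / 338 * 100
= 51.0%

51.0%


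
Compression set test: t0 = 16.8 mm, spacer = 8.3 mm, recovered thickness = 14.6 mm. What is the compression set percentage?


CS = (t0 - recovered) / (t0 - ts) * 100
= (16.8 - 14.6) / (16.8 - 8.3) * 100
= 2.2 / 8.5 * 100
= 25.9%

25.9%


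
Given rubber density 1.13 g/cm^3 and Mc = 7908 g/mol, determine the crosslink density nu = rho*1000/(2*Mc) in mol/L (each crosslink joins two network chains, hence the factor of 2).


nu = rho * 1000 / (2 * Mc)
nu = 1.13 * 1000 / (2 * 7908)
nu = 1130.0 / 15816
nu = 0.0714 mol/L

0.0714 mol/L


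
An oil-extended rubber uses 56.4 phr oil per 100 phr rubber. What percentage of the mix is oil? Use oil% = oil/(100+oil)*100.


Oil % = oil / (100 + oil) * 100
= 56.4 / (100 + 56.4) * 100
= 56.4 / 156.4 * 100
= 36.06%

36.06%


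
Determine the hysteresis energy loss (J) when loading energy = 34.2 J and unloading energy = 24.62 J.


Hysteresis loss = loading - unloading
= 34.2 - 24.62
= 9.58 J

9.58 J


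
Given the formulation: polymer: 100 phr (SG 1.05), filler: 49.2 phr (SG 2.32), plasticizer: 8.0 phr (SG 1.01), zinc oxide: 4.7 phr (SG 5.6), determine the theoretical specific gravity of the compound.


Sum of weights = 161.9
Volume contributions:
  polymer: 100/1.05 = 95.2381
  filler: 49.2/2.32 = 21.2069
  plasticizer: 8.0/1.01 = 7.9208
  zinc oxide: 4.7/5.6 = 0.8393
Sum of volumes = 125.2051
SG = 161.9 / 125.2051 = 1.293

SG = 1.293


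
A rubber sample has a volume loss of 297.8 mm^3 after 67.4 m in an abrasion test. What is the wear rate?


Rate = volume_loss / distance
= 297.8 / 67.4
= 4.418 mm^3/m

4.418 mm^3/m


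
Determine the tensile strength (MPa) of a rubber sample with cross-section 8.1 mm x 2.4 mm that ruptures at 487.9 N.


Area = width * thickness = 8.1 * 2.4 = 19.44 mm^2
TS = force / area = 487.9 / 19.44 = 25.1 MPa

25.1 MPa


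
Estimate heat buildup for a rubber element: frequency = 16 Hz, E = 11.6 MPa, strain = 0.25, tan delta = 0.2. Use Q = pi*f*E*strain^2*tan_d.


Q = pi * f * E * strain^2 * tan_d
= pi * 16 * 11.6 * 0.25^2 * 0.2
= pi * 16 * 11.6 * 0.0625 * 0.2
= 7.2885

Q = 7.2885


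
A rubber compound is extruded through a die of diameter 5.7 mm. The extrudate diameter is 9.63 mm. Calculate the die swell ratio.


Die swell ratio = D_extrudate / D_die
= 9.63 / 5.7
= 1.689

Die swell = 1.689


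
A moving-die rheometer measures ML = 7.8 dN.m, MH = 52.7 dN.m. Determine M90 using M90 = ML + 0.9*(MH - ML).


M90 = ML + 0.9 * (MH - ML)
M90 = 7.8 + 0.9 * (52.7 - 7.8)
M90 = 7.8 + 0.9 * 44.9
M90 = 48.21 dN.m

48.21 dN.m


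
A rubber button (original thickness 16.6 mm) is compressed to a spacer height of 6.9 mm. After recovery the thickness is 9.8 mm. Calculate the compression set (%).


CS = (t0 - recovered) / (t0 - ts) * 100
= (16.6 - 9.8) / (16.6 - 6.9) * 100
= 6.8 / 9.7 * 100
= 70.1%

70.1%


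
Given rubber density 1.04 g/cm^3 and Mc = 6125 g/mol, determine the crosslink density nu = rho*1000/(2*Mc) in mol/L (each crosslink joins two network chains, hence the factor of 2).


nu = rho * 1000 / (2 * Mc)
nu = 1.04 * 1000 / (2 * 6125)
nu = 1040.0 / 12250
nu = 0.0849 mol/L

0.0849 mol/L


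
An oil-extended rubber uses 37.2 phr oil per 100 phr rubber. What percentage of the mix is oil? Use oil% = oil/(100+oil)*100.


Oil % = oil / (100 + oil) * 100
= 37.2 / (100 + 37.2) * 100
= 37.2 / 137.2 * 100
= 27.11%

27.11%


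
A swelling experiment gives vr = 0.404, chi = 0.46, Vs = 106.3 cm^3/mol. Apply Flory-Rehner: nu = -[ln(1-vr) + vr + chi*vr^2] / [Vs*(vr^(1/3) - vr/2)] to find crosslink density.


ln(1 - vr) = ln(1 - 0.404) = -0.5175
Numerator = -((-0.5175) + 0.404 + 0.46 * 0.404^2) = 0.0384
Denominator = 106.3 * (0.404^(1/3) - 0.404/2) = 57.1101
nu = 0.0384 / 57.1101 = 6.7300e-04 mol/cm^3

6.7300e-04 mol/cm^3


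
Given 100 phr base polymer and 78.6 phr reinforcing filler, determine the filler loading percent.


Filler % = filler / (rubber + filler) * 100
= 78.6 / (100 + 78.6) * 100
= 78.6 / 178.6 * 100
= 44.01%

44.01%


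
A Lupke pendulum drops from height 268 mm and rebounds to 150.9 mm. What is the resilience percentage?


Resilience = h_rebound / h_drop * 100
= 150.9 / 268 * 100
= 56.3%

56.3%


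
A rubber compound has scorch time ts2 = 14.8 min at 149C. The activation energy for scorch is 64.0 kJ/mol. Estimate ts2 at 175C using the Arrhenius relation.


Convert temperatures: T1 = 149 + 273.15 = 422.15 K, T2 = 175 + 273.15 = 448.15 K
ts2_new = 14.8 * exp(64000 / 8.314 * (1/448.15 - 1/422.15))
1/T2 - 1/T1 = -1.3743e-04
ts2_new = 5.14 min

5.14 min


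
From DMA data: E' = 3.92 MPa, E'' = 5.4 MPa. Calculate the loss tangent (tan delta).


tan delta = E'' / E'
= 5.4 / 3.92
= 1.3776

tan delta = 1.3776


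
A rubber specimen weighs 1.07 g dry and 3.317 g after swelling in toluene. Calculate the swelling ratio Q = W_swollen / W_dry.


Q = W_swollen / W_dry
Q = 3.317 / 1.07
Q = 3.1

Q = 3.1


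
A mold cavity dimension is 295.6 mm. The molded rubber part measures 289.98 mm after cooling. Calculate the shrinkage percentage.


Shrinkage = (mold - part) / mold * 100
= (295.6 - 289.98) / 295.6 * 100
= 5.62 / 295.6 * 100
= 1.9%

1.9%


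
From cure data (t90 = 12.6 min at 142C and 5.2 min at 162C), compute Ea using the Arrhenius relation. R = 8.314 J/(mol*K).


T1 = 415.15 K, T2 = 435.15 K
1/T1 - 1/T2 = 1.1071e-04
ln(t1/t2) = ln(12.6/5.2) = 0.8850
Ea = 8.314 * 0.8850 / 1.1071e-04 = 66463.9373 J/mol
Ea = 66.46 kJ/mol

66.46 kJ/mol


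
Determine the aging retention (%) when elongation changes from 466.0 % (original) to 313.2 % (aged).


Retention = aged / original * 100
= 313.2 / 466.0 * 100
= 67.2%

67.2%


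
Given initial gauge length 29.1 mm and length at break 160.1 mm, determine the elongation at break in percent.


Elongation = (Lf - L0) / L0 * 100
= (160.1 - 29.1) / 29.1 * 100
= 131.0 / 29.1 * 100
= 450.2%

450.2%


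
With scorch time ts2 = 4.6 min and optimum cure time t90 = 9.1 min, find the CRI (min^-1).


CRI = 100 / (t90 - ts2)
= 100 / (9.1 - 4.6)
= 100 / 4.5
= 22.22 min^-1

22.22 min^-1


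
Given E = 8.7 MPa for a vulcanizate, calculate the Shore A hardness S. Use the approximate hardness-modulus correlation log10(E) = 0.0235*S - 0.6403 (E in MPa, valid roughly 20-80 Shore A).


log10(E) = 0.0235*S - 0.6403  =>  S = (log10(E) + 0.6403) / 0.0235
log10(8.7) = 0.939519
S = (0.939519 + 0.6403) / 0.0235 = 1.579819 / 0.0235
S = 67.2

Shore A = 67.2


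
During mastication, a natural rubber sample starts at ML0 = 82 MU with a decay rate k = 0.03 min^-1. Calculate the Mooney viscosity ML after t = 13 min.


ML = ML0 * exp(-k * t)
ML = 82 * exp(-0.03 * 13)
ML = 82 * 0.6771
ML = 55.52 MU

55.52 MU


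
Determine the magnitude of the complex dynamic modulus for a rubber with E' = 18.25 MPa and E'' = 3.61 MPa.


|E*| = sqrt(E'^2 + E''^2)
= sqrt(18.25^2 + 3.61^2)
= sqrt(333.0625 + 13.0321)
= 18.604 MPa

18.604 MPa


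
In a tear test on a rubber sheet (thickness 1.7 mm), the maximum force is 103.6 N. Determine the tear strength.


Tear strength = force / thickness
= 103.6 / 1.7
= 60.94 N/mm

60.94 N/mm


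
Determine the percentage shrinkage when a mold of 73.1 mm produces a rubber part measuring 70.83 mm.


Shrinkage = (mold - part) / mold * 100
= (73.1 - 70.83) / 73.1 * 100
= 2.27 / 73.1 * 100
= 3.11%

3.11%


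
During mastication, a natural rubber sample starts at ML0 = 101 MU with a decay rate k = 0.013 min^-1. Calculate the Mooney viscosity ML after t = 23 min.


ML = ML0 * exp(-k * t)
ML = 101 * exp(-0.013 * 23)
ML = 101 * 0.7416
ML = 74.9 MU

74.9 MU


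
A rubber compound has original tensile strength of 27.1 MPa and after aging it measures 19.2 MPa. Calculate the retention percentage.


Retention = aged / original * 100
= 19.2 / 27.1 * 100
= 70.8%

70.8%


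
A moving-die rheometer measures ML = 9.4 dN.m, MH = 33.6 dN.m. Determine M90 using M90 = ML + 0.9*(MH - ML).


M90 = ML + 0.9 * (MH - ML)
M90 = 9.4 + 0.9 * (33.6 - 9.4)
M90 = 9.4 + 0.9 * 24.2
M90 = 31.18 dN.m

31.18 dN.m


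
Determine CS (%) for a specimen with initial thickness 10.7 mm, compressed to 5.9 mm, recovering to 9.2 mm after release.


CS = (t0 - recovered) / (t0 - ts) * 100
= (10.7 - 9.2) / (10.7 - 5.9) * 100
= 1.5 / 4.8 * 100
= 31.2%

31.2%


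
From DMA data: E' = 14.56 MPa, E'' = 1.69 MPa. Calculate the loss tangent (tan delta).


tan delta = E'' / E'
= 1.69 / 14.56
= 0.1161

tan delta = 0.1161


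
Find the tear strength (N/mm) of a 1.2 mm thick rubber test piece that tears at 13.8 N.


Tear strength = force / thickness
= 13.8 / 1.2
= 11.5 N/mm

11.5 N/mm


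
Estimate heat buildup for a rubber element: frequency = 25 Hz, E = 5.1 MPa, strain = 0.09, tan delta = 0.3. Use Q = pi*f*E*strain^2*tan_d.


Q = pi * f * E * strain^2 * tan_d
= pi * 25 * 5.1 * 0.09^2 * 0.3
= pi * 25 * 5.1 * 0.0081 * 0.3
= 0.9733

Q = 0.9733


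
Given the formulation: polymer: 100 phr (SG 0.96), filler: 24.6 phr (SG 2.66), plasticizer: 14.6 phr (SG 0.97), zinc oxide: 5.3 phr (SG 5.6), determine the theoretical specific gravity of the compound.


Sum of weights = 144.5
Volume contributions:
  polymer: 100/0.96 = 104.1667
  filler: 24.6/2.66 = 9.2481
  plasticizer: 14.6/0.97 = 15.0515
  zinc oxide: 5.3/5.6 = 0.9464
Sum of volumes = 129.4128
SG = 144.5 / 129.4128 = 1.117

SG = 1.117


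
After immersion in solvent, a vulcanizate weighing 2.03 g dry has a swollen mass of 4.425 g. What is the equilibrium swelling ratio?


Q = W_swollen / W_dry
Q = 4.425 / 2.03
Q = 2.18

Q = 2.18


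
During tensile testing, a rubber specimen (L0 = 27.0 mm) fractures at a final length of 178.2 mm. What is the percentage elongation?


Elongation = (Lf - L0) / L0 * 100
= (178.2 - 27.0) / 27.0 * 100
= 151.2 / 27.0 * 100
= 560.0%

560.0%


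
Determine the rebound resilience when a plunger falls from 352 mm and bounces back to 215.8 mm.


Resilience = h_rebound / h_drop * 100
= 215.8 / 352 * 100
= 61.3%

61.3%


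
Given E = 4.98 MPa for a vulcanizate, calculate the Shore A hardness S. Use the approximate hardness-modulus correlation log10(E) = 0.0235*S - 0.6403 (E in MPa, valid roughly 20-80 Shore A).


log10(E) = 0.0235*S - 0.6403  =>  S = (log10(E) + 0.6403) / 0.0235
log10(4.98) = 0.697229
S = (0.697229 + 0.6403) / 0.0235 = 1.337529 / 0.0235
S = 56.9

Shore A = 56.9


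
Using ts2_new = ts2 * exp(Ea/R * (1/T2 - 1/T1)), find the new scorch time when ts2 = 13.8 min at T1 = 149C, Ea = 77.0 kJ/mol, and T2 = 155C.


Convert temperatures: T1 = 149 + 273.15 = 422.15 K, T2 = 155 + 273.15 = 428.15 K
ts2_new = 13.8 * exp(77000 / 8.314 * (1/428.15 - 1/422.15))
1/T2 - 1/T1 = -3.3196e-05
ts2_new = 10.15 min

10.15 min


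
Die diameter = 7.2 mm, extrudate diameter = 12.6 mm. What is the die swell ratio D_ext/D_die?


Die swell ratio = D_extrudate / D_die
= 12.6 / 7.2
= 1.75

Die swell = 1.75


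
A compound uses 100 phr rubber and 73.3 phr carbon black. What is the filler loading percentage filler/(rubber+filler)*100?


Filler % = filler / (rubber + filler) * 100
= 73.3 / (100 + 73.3) * 100
= 73.3 / 173.3 * 100
= 42.3%

42.3%


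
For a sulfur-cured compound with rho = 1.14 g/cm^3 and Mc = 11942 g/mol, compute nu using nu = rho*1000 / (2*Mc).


nu = rho * 1000 / (2 * Mc)
nu = 1.14 * 1000 / (2 * 11942)
nu = 1140.0 / 23884
nu = 0.0477 mol/L

0.0477 mol/L


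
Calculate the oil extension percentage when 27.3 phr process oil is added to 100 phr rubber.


Oil % = oil / (100 + oil) * 100
= 27.3 / (100 + 27.3) * 100
= 27.3 / 127.3 * 100
= 21.45%

21.45%


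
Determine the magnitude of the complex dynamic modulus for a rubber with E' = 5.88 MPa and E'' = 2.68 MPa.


|E*| = sqrt(E'^2 + E''^2)
= sqrt(5.88^2 + 2.68^2)
= sqrt(34.5744 + 7.1824)
= 6.462 MPa

6.462 MPa


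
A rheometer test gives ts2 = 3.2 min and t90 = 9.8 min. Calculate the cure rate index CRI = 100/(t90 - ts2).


CRI = 100 / (t90 - ts2)
= 100 / (9.8 - 3.2)
= 100 / 6.6
= 15.15 min^-1

15.15 min^-1


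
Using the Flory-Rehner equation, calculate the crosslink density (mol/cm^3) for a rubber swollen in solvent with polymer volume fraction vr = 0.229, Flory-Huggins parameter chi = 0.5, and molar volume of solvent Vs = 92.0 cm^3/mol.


ln(1 - vr) = ln(1 - 0.229) = -0.2601
Numerator = -((-0.2601) + 0.229 + 0.5 * 0.229^2) = 0.0048
Denominator = 92.0 * (0.229^(1/3) - 0.229/2) = 45.7519
nu = 0.0048 / 45.7519 = 1.0593e-04 mol/cm^3

1.0593e-04 mol/cm^3


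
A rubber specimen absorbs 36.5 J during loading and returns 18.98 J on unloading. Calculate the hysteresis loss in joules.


Hysteresis loss = loading - unloading
= 36.5 - 18.98
= 17.52 J

17.52 J


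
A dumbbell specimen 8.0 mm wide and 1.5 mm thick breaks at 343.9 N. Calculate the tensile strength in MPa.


Area = width * thickness = 8.0 * 1.5 = 12.0 mm^2
TS = force / area = 343.9 / 12.0 = 28.66 MPa

28.66 MPa


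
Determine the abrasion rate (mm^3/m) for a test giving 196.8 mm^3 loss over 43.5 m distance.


Rate = volume_loss / distance
= 196.8 / 43.5
= 4.524 mm^3/m

4.524 mm^3/m


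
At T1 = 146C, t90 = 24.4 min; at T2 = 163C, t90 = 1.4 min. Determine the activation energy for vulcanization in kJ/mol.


T1 = 419.15 K, T2 = 436.15 K
1/T1 - 1/T2 = 9.2992e-05
ln(t1/t2) = ln(24.4/1.4) = 2.8581
Ea = 8.314 * 2.8581 / 9.2992e-05 = 255532.1339 J/mol
Ea = 255.53 kJ/mol

255.53 kJ/mol


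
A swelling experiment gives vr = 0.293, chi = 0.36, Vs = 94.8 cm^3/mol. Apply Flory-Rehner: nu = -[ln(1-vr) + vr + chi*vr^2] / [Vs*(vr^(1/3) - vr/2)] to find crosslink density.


ln(1 - vr) = ln(1 - 0.293) = -0.3467
Numerator = -((-0.3467) + 0.293 + 0.36 * 0.293^2) = 0.0228
Denominator = 94.8 * (0.293^(1/3) - 0.293/2) = 49.0766
nu = 0.0228 / 49.0766 = 4.6497e-04 mol/cm^3

4.6497e-04 mol/cm^3


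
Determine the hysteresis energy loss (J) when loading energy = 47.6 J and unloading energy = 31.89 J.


Hysteresis loss = loading - unloading
= 47.6 - 31.89
= 15.71 J

15.71 J


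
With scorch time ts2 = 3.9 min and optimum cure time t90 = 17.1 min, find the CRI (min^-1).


CRI = 100 / (t90 - ts2)
= 100 / (17.1 - 3.9)
= 100 / 13.2
= 7.58 min^-1

7.58 min^-1


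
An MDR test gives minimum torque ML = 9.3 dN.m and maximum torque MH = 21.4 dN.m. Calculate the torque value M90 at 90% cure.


M90 = ML + 0.9 * (MH - ML)
M90 = 9.3 + 0.9 * (21.4 - 9.3)
M90 = 9.3 + 0.9 * 12.1
M90 = 20.19 dN.m

20.19 dN.m


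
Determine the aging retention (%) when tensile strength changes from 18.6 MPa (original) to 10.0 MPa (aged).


Retention = aged / original * 100
= 10.0 / 18.6 * 100
= 53.8%

53.8%


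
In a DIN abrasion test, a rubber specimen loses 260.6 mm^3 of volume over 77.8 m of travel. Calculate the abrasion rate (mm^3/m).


Rate = volume_loss / distance
= 260.6 / 77.8
= 3.35 mm^3/m

3.35 mm^3/m


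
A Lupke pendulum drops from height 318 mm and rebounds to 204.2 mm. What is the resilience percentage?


Resilience = h_rebound / h_drop * 100
= 204.2 / 318 * 100
= 64.2%

64.2%


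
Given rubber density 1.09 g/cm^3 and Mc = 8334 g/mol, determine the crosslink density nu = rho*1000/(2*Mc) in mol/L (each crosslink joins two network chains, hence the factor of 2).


nu = rho * 1000 / (2 * Mc)
nu = 1.09 * 1000 / (2 * 8334)
nu = 1090.0 / 16668
nu = 0.0654 mol/L

0.0654 mol/L


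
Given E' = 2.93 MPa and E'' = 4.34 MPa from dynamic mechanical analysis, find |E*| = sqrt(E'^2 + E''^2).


|E*| = sqrt(E'^2 + E''^2)
= sqrt(2.93^2 + 4.34^2)
= sqrt(8.5849 + 18.8356)
= 5.236 MPa

5.236 MPa


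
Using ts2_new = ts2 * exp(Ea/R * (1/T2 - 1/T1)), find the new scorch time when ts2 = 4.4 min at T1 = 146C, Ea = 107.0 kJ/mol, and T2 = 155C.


Convert temperatures: T1 = 146 + 273.15 = 419.15 K, T2 = 155 + 273.15 = 428.15 K
ts2_new = 4.4 * exp(107000 / 8.314 * (1/428.15 - 1/419.15))
1/T2 - 1/T1 = -5.0151e-05
ts2_new = 2.31 min

2.31 min


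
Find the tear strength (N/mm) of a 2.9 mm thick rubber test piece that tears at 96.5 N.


Tear strength = force / thickness
= 96.5 / 2.9
= 33.28 N/mm

33.28 N/mm


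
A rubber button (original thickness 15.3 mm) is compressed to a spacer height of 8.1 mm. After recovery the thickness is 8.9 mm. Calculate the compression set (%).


CS = (t0 - recovered) / (t0 - ts) * 100
= (15.3 - 8.9) / (15.3 - 8.1) * 100
= 6.4 / 7.2 * 100
= 88.9%

88.9%


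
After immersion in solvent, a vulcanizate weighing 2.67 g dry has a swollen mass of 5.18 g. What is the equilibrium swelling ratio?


Q = W_swollen / W_dry
Q = 5.18 / 2.67
Q = 1.94

Q = 1.94


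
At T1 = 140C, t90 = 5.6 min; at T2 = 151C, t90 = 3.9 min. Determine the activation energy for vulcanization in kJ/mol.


T1 = 413.15 K, T2 = 424.15 K
1/T1 - 1/T2 = 6.2772e-05
ln(t1/t2) = ln(5.6/3.9) = 0.3618
Ea = 8.314 * 0.3618 / 6.2772e-05 = 47918.2750 J/mol
Ea = 47.92 kJ/mol

47.92 kJ/mol


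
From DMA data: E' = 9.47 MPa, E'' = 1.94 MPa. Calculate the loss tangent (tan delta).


tan delta = E'' / E'
= 1.94 / 9.47
= 0.2049

tan delta = 0.2049


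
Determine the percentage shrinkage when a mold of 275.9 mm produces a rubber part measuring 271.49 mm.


Shrinkage = (mold - part) / mold * 100
= (275.9 - 271.49) / 275.9 * 100
= 4.41 / 275.9 * 100
= 1.6%

1.6%


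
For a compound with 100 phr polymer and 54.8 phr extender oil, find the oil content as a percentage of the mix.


Oil % = oil / (100 + oil) * 100
= 54.8 / (100 + 54.8) * 100
= 54.8 / 154.8 * 100
= 35.4%

35.4%


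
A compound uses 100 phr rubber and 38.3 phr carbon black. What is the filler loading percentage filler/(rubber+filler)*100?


Filler % = filler / (rubber + filler) * 100
= 38.3 / (100 + 38.3) * 100
= 38.3 / 138.3 * 100
= 27.69%

27.69%


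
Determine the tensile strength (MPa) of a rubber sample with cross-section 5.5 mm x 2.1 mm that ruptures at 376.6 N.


Area = width * thickness = 5.5 * 2.1 = 11.55 mm^2
TS = force / area = 376.6 / 11.55 = 32.61 MPa

32.61 MPa


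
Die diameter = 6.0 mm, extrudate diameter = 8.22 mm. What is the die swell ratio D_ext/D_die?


Die swell ratio = D_extrudate / D_die
= 8.22 / 6.0
= 1.37

Die swell = 1.37


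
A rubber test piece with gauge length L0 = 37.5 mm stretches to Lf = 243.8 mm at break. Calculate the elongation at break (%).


Elongation = (Lf - L0) / L0 * 100
= (243.8 - 37.5) / 37.5 * 100
= 206.3 / 37.5 * 100
= 550.1%

550.1%


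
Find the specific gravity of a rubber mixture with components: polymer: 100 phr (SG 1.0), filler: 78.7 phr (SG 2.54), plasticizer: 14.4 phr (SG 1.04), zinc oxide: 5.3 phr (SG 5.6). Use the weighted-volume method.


Sum of weights = 198.4
Volume contributions:
  polymer: 100/1.0 = 100.0000
  filler: 78.7/2.54 = 30.9843
  plasticizer: 14.4/1.04 = 13.8462
  zinc oxide: 5.3/5.6 = 0.9464
Sum of volumes = 145.7768
SG = 198.4 / 145.7768 = 1.361

SG = 1.361


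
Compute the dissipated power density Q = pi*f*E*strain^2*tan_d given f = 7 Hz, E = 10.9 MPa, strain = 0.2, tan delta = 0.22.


Q = pi * f * E * strain^2 * tan_d
= pi * 7 * 10.9 * 0.2^2 * 0.22
= pi * 7 * 10.9 * 0.0400 * 0.22
= 2.1094

Q = 2.1094


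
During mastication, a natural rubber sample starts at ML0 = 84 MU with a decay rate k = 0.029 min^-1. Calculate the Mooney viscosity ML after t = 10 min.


ML = ML0 * exp(-k * t)
ML = 84 * exp(-0.029 * 10)
ML = 84 * 0.7483
ML = 62.85 MU

62.85 MU


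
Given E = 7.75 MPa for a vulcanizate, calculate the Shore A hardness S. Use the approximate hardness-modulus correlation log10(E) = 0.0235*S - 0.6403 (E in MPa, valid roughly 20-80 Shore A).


log10(E) = 0.0235*S - 0.6403  =>  S = (log10(E) + 0.6403) / 0.0235
log10(7.75) = 0.889302
S = (0.889302 + 0.6403) / 0.0235 = 1.529602 / 0.0235
S = 65.1

Shore A = 65.1


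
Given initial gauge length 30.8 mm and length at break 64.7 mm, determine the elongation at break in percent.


Elongation = (Lf - L0) / L0 * 100
= (64.7 - 30.8) / 30.8 * 100
= 33.9 / 30.8 * 100
= 110.1%

110.1%


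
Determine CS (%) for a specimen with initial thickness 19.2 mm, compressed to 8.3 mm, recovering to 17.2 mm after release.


CS = (t0 - recovered) / (t0 - ts) * 100
= (19.2 - 17.2) / (19.2 - 8.3) * 100
= 2.0 / 10.9 * 100
= 18.3%

18.3%


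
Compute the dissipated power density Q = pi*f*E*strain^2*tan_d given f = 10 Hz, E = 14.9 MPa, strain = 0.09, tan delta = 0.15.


Q = pi * f * E * strain^2 * tan_d
= pi * 10 * 14.9 * 0.09^2 * 0.15
= pi * 10 * 14.9 * 0.0081 * 0.15
= 0.5687

Q = 0.5687


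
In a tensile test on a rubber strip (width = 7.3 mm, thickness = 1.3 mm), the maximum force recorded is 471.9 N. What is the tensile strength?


Area = width * thickness = 7.3 * 1.3 = 9.49 mm^2
TS = force / area = 471.9 / 9.49 = 49.73 MPa

49.73 MPa


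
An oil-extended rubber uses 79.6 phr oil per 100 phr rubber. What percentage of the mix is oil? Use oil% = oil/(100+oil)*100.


Oil % = oil / (100 + oil) * 100
= 79.6 / (100 + 79.6) * 100
= 79.6 / 179.6 * 100
= 44.32%

44.32%


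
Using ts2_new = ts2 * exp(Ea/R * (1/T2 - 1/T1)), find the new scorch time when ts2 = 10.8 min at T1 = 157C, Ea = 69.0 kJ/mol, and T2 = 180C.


Convert temperatures: T1 = 157 + 273.15 = 430.15 K, T2 = 180 + 273.15 = 453.15 K
ts2_new = 10.8 * exp(69000 / 8.314 * (1/453.15 - 1/430.15))
1/T2 - 1/T1 = -1.1800e-04
ts2_new = 4.06 min

4.06 min


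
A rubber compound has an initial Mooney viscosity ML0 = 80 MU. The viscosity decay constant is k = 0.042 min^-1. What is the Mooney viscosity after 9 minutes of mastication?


ML = ML0 * exp(-k * t)
ML = 80 * exp(-0.042 * 9)
ML = 80 * 0.6852
ML = 54.82 MU

54.82 MU


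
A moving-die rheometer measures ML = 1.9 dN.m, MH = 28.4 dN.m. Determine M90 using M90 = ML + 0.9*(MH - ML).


M90 = ML + 0.9 * (MH - ML)
M90 = 1.9 + 0.9 * (28.4 - 1.9)
M90 = 1.9 + 0.9 * 26.5
M90 = 25.75 dN.m

25.75 dN.m


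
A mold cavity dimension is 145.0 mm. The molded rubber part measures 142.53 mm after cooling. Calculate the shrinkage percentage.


Shrinkage = (mold - part) / mold * 100
= (145.0 - 142.53) / 145.0 * 100
= 2.47 / 145.0 * 100
= 1.7%

1.7%


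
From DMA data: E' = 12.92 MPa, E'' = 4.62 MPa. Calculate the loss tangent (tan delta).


tan delta = E'' / E'
= 4.62 / 12.92
= 0.3576

tan delta = 0.3576


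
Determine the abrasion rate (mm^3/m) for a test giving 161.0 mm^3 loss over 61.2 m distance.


Rate = volume_loss / distance
= 161.0 / 61.2
= 2.631 mm^3/m

2.631 mm^3/m


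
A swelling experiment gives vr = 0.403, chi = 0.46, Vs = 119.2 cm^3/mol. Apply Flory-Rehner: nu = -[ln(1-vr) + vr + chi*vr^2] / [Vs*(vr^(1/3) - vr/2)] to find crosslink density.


ln(1 - vr) = ln(1 - 0.403) = -0.5158
Numerator = -((-0.5158) + 0.403 + 0.46 * 0.403^2) = 0.0381
Denominator = 119.2 * (0.403^(1/3) - 0.403/2) = 64.0275
nu = 0.0381 / 64.0275 = 5.9553e-04 mol/cm^3

5.9553e-04 mol/cm^3


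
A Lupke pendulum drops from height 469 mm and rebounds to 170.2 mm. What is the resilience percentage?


Resilience = h_rebound / h_drop * 100
= 170.2 / 469 * 100
= 36.3%

36.3%


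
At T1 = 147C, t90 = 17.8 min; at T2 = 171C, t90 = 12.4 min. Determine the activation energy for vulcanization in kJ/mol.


T1 = 420.15 K, T2 = 444.15 K
1/T1 - 1/T2 = 1.2861e-04
ln(t1/t2) = ln(17.8/12.4) = 0.3615
Ea = 8.314 * 0.3615 / 1.2861e-04 = 23369.1813 J/mol
Ea = 23.37 kJ/mol

23.37 kJ/mol


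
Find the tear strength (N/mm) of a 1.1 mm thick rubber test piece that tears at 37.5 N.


Tear strength = force / thickness
= 37.5 / 1.1
= 34.09 N/mm

34.09 N/mm


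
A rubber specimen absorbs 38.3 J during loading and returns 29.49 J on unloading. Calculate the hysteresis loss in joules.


Hysteresis loss = loading - unloading
= 38.3 - 29.49
= 8.81 J

8.81 J


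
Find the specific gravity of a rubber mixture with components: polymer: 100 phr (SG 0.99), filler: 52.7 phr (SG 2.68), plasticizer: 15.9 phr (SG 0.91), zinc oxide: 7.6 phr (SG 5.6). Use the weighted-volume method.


Sum of weights = 176.2
Volume contributions:
  polymer: 100/0.99 = 101.0101
  filler: 52.7/2.68 = 19.6642
  plasticizer: 15.9/0.91 = 17.4725
  zinc oxide: 7.6/5.6 = 1.3571
Sum of volumes = 139.5040
SG = 176.2 / 139.5040 = 1.263

SG = 1.263


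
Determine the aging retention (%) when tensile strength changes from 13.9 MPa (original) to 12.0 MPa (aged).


Retention = aged / original * 100
= 12.0 / 13.9 * 100
= 86.3%

86.3%


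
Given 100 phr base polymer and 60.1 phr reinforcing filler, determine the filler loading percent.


Filler % = filler / (rubber + filler) * 100
= 60.1 / (100 + 60.1) * 100
= 60.1 / 160.1 * 100
= 37.54%

37.54%


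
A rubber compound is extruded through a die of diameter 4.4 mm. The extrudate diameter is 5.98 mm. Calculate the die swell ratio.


Die swell ratio = D_extrudate / D_die
= 5.98 / 4.4
= 1.359

Die swell = 1.359


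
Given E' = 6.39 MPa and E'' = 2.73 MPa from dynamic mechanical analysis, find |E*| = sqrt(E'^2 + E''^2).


|E*| = sqrt(E'^2 + E''^2)
= sqrt(6.39^2 + 2.73^2)
= sqrt(40.8321 + 7.4529)
= 6.949 MPa

6.949 MPa


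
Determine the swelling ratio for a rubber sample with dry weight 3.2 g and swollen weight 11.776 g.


Q = W_swollen / W_dry
Q = 11.776 / 3.2
Q = 3.68

Q = 3.68


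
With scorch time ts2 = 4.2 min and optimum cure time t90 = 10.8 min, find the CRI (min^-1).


CRI = 100 / (t90 - ts2)
= 100 / (10.8 - 4.2)
= 100 / 6.6
= 15.15 min^-1

15.15 min^-1


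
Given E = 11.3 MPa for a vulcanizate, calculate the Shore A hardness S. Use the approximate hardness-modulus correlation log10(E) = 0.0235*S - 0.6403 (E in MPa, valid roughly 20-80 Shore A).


log10(E) = 0.0235*S - 0.6403  =>  S = (log10(E) + 0.6403) / 0.0235
log10(11.3) = 1.053078
S = (1.053078 + 0.6403) / 0.0235 = 1.693378 / 0.0235
S = 72.1

Shore A = 72.1


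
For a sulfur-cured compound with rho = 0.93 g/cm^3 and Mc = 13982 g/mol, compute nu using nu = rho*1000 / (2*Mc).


nu = rho * 1000 / (2 * Mc)
nu = 0.93 * 1000 / (2 * 13982)
nu = 930.0 / 27964
nu = 0.0333 mol/L

0.0333 mol/L


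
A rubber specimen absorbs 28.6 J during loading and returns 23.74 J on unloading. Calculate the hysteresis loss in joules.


Hysteresis loss = loading - unloading
= 28.6 - 23.74
= 4.86 J

4.86 J


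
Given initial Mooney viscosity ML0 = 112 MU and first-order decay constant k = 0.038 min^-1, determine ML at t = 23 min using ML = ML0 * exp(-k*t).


ML = ML0 * exp(-k * t)
ML = 112 * exp(-0.038 * 23)
ML = 112 * 0.4173
ML = 46.74 MU

46.74 MU


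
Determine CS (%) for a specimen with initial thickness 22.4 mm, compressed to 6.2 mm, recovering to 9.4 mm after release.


CS = (t0 - recovered) / (t0 - ts) * 100
= (22.4 - 9.4) / (22.4 - 6.2) * 100
= 13.0 / 16.2 * 100
= 80.2%

80.2%


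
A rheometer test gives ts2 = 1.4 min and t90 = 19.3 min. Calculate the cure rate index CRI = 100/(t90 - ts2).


CRI = 100 / (t90 - ts2)
= 100 / (19.3 - 1.4)
= 100 / 17.9
= 5.59 min^-1

5.59 min^-1


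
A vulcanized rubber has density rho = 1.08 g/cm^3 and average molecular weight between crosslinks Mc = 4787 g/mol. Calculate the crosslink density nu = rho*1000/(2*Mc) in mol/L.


nu = rho * 1000 / (2 * Mc)
nu = 1.08 * 1000 / (2 * 4787)
nu = 1080.0 / 9574
nu = 0.1128 mol/L

0.1128 mol/L
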